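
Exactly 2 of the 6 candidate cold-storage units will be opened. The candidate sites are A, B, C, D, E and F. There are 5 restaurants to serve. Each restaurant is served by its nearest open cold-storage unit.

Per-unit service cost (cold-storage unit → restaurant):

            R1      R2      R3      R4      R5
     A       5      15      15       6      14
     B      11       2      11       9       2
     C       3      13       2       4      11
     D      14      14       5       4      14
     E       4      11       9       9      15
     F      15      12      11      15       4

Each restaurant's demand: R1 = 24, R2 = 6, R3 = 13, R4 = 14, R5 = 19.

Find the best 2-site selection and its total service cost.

Choose B and C; total service cost 204.

With exactly 2 open, each restaurant uses its cheapest among the chosen.
{B, C}: R1→C 3·24=72, R2→B 2·6=12, R3→C 2·13=26, R4→C 4·14=56, R5→B 2·19=38. Service cost 204.
{C, F}: service cost 302
{B, E}: service cost 389
Among all 15 size-2 choices, {B, C} is lowest.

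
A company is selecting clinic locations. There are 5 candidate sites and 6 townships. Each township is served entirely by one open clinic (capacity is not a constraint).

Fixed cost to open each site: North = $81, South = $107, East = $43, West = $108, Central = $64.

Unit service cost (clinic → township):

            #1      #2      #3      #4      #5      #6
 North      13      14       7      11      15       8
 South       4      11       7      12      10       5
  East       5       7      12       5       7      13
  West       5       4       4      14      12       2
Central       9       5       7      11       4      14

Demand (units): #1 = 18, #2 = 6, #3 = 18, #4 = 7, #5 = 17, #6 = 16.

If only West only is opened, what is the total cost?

Total cost: 628

Each township is assigned to its cheapest site among the open ones.
{West}: #1→West 5·18=90, #2→West 4·6=24, #3→West 4·18=72, #4→West 14·7=98, #5→West 12·17=204, #6→West 2·16=32. Service 520; fixed 108; total 628.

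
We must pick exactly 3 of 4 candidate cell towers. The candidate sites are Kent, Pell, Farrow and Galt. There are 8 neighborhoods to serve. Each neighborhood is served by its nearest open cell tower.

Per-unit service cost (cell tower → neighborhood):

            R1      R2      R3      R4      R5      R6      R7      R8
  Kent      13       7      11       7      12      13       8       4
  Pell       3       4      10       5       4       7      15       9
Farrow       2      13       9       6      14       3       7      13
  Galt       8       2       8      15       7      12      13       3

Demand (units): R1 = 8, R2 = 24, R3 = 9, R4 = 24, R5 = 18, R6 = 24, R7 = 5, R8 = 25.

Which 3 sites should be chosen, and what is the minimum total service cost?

Choose Pell, Farrow and Galt; total service cost 510.

With exactly 3 open, each neighborhood uses its cheapest among the chosen.
{Pell, Farrow, Galt}: R1→Farrow 2·8=16, R2→Galt 2·24=48, R3→Galt 8·9=72, R4→Pell 5·24=120, R5→Pell 4·18=72, R6→Farrow 3·24=72, R7→Farrow 7·5=35, R8→Galt 3·25=75. Service cost 510.
{Kent, Farrow, Galt}: service cost 588
{Kent, Pell, Farrow}: service cost 592
Among all 4 size-3 choices, {Pell, Farrow, Galt} is lowest.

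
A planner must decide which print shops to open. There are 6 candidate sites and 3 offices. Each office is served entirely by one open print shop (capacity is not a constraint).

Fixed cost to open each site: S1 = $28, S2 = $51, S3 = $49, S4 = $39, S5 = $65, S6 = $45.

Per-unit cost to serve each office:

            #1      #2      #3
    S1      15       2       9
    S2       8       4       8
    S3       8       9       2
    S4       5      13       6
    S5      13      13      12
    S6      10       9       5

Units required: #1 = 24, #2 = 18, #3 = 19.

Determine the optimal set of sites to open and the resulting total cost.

For any fixed open set, each office goes to its cheapest open site; total = fixed + service.
{S1, S3, S4}: #1→S4 5·24=120, #2→S1 2·18=36, #3→S3 2·19=38. Service 194; fixed 116; total 310.
{S1, S4}: #1→S4 5·24=120, #2→S1 2·18=36, #3→S4 6·19=114. Service 270; fixed 67; total 337.
{S1, S3}: #1→S3 8·24=192, #2→S1 2·18=36, #3→S3 2·19=38. Service 266; fixed 77; total 343.
{S1, S2, S3, S4, S5, S6}: service 194 + fixed 277 = 471
No other subset beats 310.

Open S1, S3 and S4; minimum total cost 310.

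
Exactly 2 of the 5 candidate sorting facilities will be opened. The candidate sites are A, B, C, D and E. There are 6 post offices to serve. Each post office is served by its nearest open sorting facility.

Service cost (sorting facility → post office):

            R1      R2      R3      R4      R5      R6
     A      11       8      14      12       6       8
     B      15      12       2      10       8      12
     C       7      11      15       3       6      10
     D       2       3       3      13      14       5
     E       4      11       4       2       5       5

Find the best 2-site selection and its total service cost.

With exactly 2 open, each post office uses its cheapest among the chosen.
{D, E}: R1→D 2, R2→D 3, R3→D 3, R4→E 2, R5→E 5, R6→D 5. Service cost 20.
{C, D}: service cost 22
{A, E}: service cost 28
Among all 10 size-2 choices, {D, E} is lowest.

Choose D and E; total service cost 20.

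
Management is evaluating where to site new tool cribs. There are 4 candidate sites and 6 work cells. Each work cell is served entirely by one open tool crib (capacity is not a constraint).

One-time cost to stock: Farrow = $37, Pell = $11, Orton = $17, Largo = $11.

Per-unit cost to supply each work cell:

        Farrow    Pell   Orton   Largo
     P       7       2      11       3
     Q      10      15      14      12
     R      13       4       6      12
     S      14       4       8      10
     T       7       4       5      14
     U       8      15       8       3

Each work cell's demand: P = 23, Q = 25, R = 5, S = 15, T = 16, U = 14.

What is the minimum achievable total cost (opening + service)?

Minimum total cost: 541

For any fixed open set, each work cell goes to its cheapest open site; total = fixed + service.
{Farrow, Pell, Largo}: P→Pell 2·23=46, Q→Farrow 10·25=250, R→Pell 4·5=20, S→Pell 4·15=60, T→Pell 4·16=64, U→Largo 3·14=42. Service 482; fixed 59; total 541.
{Pell, Largo}: P→Pell 2·23=46, Q→Largo 12·25=300, R→Pell 4·5=20, S→Pell 4·15=60, T→Pell 4·16=64, U→Largo 3·14=42. Service 532; fixed 22; total 554.
{Farrow, Pell, Orton, Largo}: service 482 + fixed 76 = 558
{Pell}: service 775 + fixed 11 = 786
No other subset beats 541.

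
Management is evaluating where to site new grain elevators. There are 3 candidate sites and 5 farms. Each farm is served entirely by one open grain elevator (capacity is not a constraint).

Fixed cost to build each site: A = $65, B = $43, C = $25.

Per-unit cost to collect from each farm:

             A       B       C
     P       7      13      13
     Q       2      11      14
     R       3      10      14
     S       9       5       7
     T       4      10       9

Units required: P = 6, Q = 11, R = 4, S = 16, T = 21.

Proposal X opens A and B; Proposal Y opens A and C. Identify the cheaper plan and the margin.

Proposal X: {A, B}: P→A 7·6=42, Q→A 2·11=22, R→A 3·4=12, S→B 5·16=80, T→A 4·21=84. Service 240; fixed 108; total 348.
Proposal Y: {A, C}: P→A 7·6=42, Q→A 2·11=22, R→A 3·4=12, S→C 7·16=112, T→A 4·21=84. Service 272; fixed 90; total 362.
Difference: |348 − 362| = 14.

Proposal X is cheaper by 14.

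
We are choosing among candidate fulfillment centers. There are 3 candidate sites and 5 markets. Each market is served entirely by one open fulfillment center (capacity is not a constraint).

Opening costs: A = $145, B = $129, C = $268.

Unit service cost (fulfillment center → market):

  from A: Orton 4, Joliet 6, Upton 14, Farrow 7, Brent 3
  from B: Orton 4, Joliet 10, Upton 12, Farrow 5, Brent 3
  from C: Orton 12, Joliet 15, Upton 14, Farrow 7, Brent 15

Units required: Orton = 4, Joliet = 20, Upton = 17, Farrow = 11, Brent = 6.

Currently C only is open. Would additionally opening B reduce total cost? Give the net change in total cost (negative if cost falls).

Current service cost with {C}: 753.
Adding B: each market re-picks its cheapest; new service cost 493, saving 260.
Extra fixed cost: 129. Net change = 129 − 260 = -131.
(Totals: 1021 → 890.)

Yes — net change −131 (cost falls by 131).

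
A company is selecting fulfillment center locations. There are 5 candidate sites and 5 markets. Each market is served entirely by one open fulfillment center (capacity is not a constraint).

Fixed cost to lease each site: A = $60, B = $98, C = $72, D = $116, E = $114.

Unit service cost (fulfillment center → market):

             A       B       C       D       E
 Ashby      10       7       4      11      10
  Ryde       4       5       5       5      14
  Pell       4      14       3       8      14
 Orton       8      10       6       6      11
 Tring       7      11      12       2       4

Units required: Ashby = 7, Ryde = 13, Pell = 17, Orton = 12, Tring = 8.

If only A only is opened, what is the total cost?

Total cost: 402

Each market is assigned to its cheapest site among the open ones.
{A}: Ashby→A 10·7=70, Ryde→A 4·13=52, Pell→A 4·17=68, Orton→A 8·12=96, Tring→A 7·8=56. Service 342; fixed 60; total 402.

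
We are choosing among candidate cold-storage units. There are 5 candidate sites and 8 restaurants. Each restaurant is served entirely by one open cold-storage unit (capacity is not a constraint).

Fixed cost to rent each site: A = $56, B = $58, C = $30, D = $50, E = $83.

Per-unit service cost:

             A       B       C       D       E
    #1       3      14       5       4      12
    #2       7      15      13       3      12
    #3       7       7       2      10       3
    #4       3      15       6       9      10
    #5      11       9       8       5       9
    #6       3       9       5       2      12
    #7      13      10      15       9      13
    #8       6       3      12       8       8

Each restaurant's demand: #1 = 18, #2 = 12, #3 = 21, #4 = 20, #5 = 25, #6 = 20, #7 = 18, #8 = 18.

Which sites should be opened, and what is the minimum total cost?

For any fixed open set, each restaurant goes to its cheapest open site; total = fixed + service.
{A, C, D}: #1→A 3·18=54, #2→D 3·12=36, #3→C 2·21=42, #4→A 3·20=60, #5→D 5·25=125, #6→D 2·20=40, #7→D 9·18=162, #8→A 6·18=108. Service 627; fixed 136; total 763.
{A, B, C, D}: #1→A 3·18=54, #2→D 3·12=36, #3→C 2·21=42, #4→A 3·20=60, #5→D 5·25=125, #6→D 2·20=40, #7→D 9·18=162, #8→B 3·18=54. Service 573; fixed 194; total 767.
{B, C, D}: service 651 + fixed 138 = 789
{A, B, C, D, E}: service 573 + fixed 277 = 850
No other subset beats 763.

Open A, C and D; minimum total cost 763.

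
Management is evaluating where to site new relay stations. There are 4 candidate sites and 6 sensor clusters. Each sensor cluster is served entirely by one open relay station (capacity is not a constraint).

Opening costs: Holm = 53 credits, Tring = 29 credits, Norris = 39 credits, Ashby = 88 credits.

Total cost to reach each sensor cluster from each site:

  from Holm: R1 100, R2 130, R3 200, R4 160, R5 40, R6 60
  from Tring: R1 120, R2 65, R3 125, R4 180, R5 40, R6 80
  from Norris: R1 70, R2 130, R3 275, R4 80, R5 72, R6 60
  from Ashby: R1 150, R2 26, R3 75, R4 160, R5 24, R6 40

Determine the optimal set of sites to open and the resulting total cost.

For any fixed open set, each sensor cluster goes to its cheapest open site; total = fixed + service.
{Norris, Ashby}: R1→Norris 70, R2→Ashby 26, R3→Ashby 75, R4→Norris 80, R5→Ashby 24, R6→Ashby 40. Service 315; fixed 127; total 442.
{Tring, Norris, Ashby}: service 315 + fixed 156 = 471
{Holm, Norris, Ashby}: R1→Norris 70, R2→Ashby 26, R3→Ashby 75, R4→Norris 80, R5→Ashby 24, R6→Ashby 40. Service 315; fixed 180; total 495.
{Holm, Tring, Norris, Ashby}: service 315 + fixed 209 = 524
No other subset beats 442.

Open Norris and Ashby; minimum total cost 442.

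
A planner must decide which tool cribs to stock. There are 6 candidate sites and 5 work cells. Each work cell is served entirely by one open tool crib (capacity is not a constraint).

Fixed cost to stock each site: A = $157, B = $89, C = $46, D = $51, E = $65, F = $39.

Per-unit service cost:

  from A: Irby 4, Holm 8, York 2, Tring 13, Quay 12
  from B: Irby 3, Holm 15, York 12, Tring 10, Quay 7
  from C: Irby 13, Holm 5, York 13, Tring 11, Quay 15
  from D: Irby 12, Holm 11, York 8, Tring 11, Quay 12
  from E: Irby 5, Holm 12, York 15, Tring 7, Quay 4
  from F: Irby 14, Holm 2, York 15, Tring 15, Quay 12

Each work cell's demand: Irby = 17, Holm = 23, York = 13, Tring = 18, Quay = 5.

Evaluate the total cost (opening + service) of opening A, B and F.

Total cost: 623

Each work cell is assigned to its cheapest site among the open ones.
{A, B, F}: Irby→B 3·17=51, Holm→F 2·23=46, York→A 2·13=26, Tring→B 10·18=180, Quay→B 7·5=35. Service 338; fixed 285; total 623.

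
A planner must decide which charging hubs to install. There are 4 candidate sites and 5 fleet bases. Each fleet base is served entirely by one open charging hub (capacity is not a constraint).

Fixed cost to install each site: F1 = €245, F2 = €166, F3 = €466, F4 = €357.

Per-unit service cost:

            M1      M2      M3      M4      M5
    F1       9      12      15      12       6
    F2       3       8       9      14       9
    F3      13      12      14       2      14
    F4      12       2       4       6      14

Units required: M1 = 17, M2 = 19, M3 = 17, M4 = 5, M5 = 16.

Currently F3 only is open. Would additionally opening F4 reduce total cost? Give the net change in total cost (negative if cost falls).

Yes — net change −20 (cost falls by 20).

Current service cost with {F3}: 921.
Adding F4: each fleet base re-picks its cheapest; new service cost 544, saving 377.
Extra fixed cost: 357. Net change = 357 − 377 = -20.
(Totals: 1387 → 1367.)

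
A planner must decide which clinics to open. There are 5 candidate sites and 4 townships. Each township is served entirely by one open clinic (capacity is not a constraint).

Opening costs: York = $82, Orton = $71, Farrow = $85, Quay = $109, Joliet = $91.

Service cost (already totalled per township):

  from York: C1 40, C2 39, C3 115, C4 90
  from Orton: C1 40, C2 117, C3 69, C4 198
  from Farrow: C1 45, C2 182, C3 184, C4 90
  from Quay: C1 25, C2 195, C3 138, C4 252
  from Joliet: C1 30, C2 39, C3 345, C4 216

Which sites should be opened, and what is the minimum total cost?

For any fixed open set, each township goes to its cheapest open site; total = fixed + service.
{York}: C1→York 40, C2→York 39, C3→York 115, C4→York 90. Service 284; fixed 82; total 366.
{York, Orton}: service 238 + fixed 153 = 391
{York, Joliet}: service 274 + fixed 173 = 447
{York, Orton, Farrow, Quay, Joliet}: service 223 + fixed 438 = 661
No other subset beats 366.

Open York only; minimum total cost 366.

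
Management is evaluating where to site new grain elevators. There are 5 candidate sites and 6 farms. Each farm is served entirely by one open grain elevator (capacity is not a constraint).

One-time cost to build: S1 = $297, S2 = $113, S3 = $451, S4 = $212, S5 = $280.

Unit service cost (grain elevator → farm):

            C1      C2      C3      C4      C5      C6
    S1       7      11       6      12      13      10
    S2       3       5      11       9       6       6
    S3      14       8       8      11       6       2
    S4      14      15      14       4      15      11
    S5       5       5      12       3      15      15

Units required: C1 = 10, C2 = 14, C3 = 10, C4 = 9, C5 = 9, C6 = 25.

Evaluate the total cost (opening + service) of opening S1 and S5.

Each farm is assigned to its cheapest site among the open ones.
{S1, S5}: C1→S5 5·10=50, C2→S5 5·14=70, C3→S1 6·10=60, C4→S5 3·9=27, C5→S1 13·9=117, C6→S1 10·25=250. Service 574; fixed 577; total 1151.

Total cost: 1151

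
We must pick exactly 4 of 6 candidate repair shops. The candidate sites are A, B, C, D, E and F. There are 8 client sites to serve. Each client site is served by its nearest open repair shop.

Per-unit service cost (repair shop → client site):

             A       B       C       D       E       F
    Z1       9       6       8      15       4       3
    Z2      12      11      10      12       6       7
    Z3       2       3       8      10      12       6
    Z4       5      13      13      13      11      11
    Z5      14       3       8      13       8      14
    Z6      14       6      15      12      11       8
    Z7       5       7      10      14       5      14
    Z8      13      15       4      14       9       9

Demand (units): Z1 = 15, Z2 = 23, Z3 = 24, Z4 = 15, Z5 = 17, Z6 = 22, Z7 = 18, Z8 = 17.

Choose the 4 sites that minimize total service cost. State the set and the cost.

With exactly 4 open, each client site uses its cheapest among the chosen.
{A, B, C, E}: Z1→E 4·15=60, Z2→E 6·23=138, Z3→A 2·24=48, Z4→A 5·15=75, Z5→B 3·17=51, Z6→B 6·22=132, Z7→A 5·18=90, Z8→C 4·17=68. Service cost 662.
{A, B, C, F}: service cost 670
{A, B, E, F}: service cost 732
Among all 15 size-4 choices, {A, B, C, E} is lowest.

Choose A, B, C and E; total service cost 662.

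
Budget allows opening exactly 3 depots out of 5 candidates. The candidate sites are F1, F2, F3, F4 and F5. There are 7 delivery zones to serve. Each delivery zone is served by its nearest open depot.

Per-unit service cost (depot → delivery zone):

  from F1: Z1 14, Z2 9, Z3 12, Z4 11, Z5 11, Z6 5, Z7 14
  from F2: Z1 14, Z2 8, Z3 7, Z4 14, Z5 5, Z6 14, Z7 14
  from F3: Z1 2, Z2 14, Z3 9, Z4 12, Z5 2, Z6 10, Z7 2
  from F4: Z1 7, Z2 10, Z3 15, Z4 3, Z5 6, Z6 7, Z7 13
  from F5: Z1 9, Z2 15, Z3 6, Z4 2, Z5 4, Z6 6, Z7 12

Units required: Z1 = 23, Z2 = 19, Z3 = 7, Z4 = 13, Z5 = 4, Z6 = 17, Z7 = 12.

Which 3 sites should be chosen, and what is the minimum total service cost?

With exactly 3 open, each delivery zone uses its cheapest among the chosen.
{F2, F3, F5}: Z1→F3 2·23=46, Z2→F2 8·19=152, Z3→F5 6·7=42, Z4→F5 2·13=26, Z5→F3 2·4=8, Z6→F5 6·17=102, Z7→F3 2·12=24. Service cost 400.
{F1, F3, F5}: service cost 402
{F1, F3, F4}: service cost 436
Among all 10 size-3 choices, {F2, F3, F5} is lowest.

Choose F2, F3 and F5; total service cost 400.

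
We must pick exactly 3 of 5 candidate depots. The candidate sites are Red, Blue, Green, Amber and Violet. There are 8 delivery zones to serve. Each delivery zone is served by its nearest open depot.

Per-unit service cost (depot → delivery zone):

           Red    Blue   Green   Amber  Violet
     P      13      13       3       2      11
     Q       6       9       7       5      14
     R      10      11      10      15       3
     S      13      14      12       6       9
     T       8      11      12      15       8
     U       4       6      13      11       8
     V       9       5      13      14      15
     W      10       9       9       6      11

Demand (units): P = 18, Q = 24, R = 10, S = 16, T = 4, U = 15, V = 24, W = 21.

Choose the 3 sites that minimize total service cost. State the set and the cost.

With exactly 3 open, each delivery zone uses its cheapest among the chosen.
{Blue, Amber, Violet}: P→Amber 2·18=36, Q→Amber 5·24=120, R→Violet 3·10=30, S→Amber 6·16=96, T→Violet 8·4=32, U→Blue 6·15=90, V→Blue 5·24=120, W→Amber 6·21=126. Service cost 650.
{Red, Blue, Amber}: service cost 690
{Red, Amber, Violet}: service cost 716
Among all 10 size-3 choices, {Blue, Amber, Violet} is lowest.

Choose Blue, Amber and Violet; total service cost 650.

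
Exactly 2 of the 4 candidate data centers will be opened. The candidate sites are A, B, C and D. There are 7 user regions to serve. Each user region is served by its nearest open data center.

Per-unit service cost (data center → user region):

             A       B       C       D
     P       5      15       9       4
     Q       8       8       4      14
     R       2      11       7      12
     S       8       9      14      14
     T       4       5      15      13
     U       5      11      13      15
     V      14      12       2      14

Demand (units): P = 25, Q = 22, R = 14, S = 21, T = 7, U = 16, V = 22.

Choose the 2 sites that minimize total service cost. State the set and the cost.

Choose A and C; total service cost 561.

With exactly 2 open, each user region uses its cheapest among the chosen.
{A, C}: P→A 5·25=125, Q→C 4·22=88, R→A 2·14=28, S→A 8·21=168, T→A 4·7=28, U→A 5·16=80, V→C 2·22=44. Service cost 561.
{B, C}: service cost 855
{A, B}: service cost 869
Among all 6 size-2 choices, {A, C} is lowest.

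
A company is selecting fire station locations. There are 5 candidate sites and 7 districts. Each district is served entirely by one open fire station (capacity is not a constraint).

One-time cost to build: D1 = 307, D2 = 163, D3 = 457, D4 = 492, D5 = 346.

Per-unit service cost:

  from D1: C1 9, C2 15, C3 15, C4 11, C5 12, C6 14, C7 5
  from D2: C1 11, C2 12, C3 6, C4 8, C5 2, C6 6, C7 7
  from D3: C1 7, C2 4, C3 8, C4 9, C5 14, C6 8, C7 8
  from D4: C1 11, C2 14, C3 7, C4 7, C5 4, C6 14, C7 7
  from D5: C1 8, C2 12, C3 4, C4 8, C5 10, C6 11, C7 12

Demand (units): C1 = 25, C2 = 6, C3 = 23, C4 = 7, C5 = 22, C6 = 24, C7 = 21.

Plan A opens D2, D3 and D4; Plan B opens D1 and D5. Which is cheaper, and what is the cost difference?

Plan B is cheaper by 171.

Plan A: {D2, D3, D4}: C1→D3 7·25=175, C2→D3 4·6=24, C3→D2 6·23=138, C4→D4 7·7=49, C5→D2 2·22=44, C6→D2 6·24=144, C7→D2 7·21=147. Service 721; fixed 1112; total 1833.
Plan B: {D1, D5}: C1→D5 8·25=200, C2→D5 12·6=72, C3→D5 4·23=92, C4→D5 8·7=56, C5→D5 10·22=220, C6→D5 11·24=264, C7→D1 5·21=105. Service 1009; fixed 653; total 1662.
Difference: |1833 − 1662| = 171.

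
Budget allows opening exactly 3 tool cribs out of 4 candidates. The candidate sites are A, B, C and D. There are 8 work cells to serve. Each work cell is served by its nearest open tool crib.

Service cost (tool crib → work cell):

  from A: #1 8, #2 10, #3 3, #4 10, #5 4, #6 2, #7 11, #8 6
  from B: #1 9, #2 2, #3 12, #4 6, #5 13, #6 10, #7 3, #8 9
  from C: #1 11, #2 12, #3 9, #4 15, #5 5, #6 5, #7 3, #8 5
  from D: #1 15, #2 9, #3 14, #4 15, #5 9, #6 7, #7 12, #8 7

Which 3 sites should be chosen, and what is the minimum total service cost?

With exactly 3 open, each work cell uses its cheapest among the chosen.
{A, B, C}: #1→A 8, #2→B 2, #3→A 3, #4→B 6, #5→A 4, #6→A 2, #7→B 3, #8→C 5. Service cost 33.
{A, B, D}: service cost 34
{A, C, D}: service cost 44
Among all 4 size-3 choices, {A, B, C} is lowest.

Choose A, B and C; total service cost 33.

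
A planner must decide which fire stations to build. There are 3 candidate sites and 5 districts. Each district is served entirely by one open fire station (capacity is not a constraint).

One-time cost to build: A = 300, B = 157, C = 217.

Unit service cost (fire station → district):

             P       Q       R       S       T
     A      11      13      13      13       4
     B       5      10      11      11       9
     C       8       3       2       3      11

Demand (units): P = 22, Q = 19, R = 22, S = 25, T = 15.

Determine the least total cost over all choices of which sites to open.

For any fixed open set, each district goes to its cheapest open site; total = fixed + service.
{C}: P→C 8·22=176, Q→C 3·19=57, R→C 2·22=44, S→C 3·25=75, T→C 11·15=165. Service 517; fixed 217; total 734.
{B, C}: service 421 + fixed 374 = 795
{A, C}: service 412 + fixed 517 = 929
{A, B, C}: service 346 + fixed 674 = 1020
No other subset beats 734.

Minimum total cost: 734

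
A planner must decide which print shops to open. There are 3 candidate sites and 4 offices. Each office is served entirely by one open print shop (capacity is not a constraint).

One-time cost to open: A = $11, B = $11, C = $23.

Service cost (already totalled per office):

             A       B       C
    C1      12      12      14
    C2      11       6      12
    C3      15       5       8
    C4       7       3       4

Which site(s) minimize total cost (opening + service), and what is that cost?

For any fixed open set, each office goes to its cheapest open site; total = fixed + service.
{B}: C1→B 12, C2→B 6, C3→B 5, C4→B 3. Service 26; fixed 11; total 37.
{A, B}: C1→A 12, C2→B 6, C3→B 5, C4→B 3. Service 26; fixed 22; total 48.
{A}: service 45 + fixed 11 = 56
{A, B, C}: C1→A 12, C2→B 6, C3→B 5, C4→B 3. Service 26; fixed 45; total 71.
No other subset beats 37.

Open B only; minimum total cost 37.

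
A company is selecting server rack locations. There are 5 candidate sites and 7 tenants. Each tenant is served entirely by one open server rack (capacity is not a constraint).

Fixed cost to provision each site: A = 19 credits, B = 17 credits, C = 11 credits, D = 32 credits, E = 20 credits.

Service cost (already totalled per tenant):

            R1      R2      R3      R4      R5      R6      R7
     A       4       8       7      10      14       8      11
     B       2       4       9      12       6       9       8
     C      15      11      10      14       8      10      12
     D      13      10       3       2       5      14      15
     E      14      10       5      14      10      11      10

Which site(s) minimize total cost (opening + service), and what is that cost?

For any fixed open set, each tenant goes to its cheapest open site; total = fixed + service.
{B}: R1→B 2, R2→B 4, R3→B 9, R4→B 12, R5→B 6, R6→B 9, R7→B 8. Service 50; fixed 17; total 67.
{B, C}: service 50 + fixed 28 = 78
{A}: R1→A 4, R2→A 8, R3→A 7, R4→A 10, R5→A 14, R6→A 8, R7→A 11. Service 62; fixed 19; total 81.
{A, B, C, D, E}: service 32 + fixed 99 = 131
No other subset beats 67.

Open B only; minimum total cost 67.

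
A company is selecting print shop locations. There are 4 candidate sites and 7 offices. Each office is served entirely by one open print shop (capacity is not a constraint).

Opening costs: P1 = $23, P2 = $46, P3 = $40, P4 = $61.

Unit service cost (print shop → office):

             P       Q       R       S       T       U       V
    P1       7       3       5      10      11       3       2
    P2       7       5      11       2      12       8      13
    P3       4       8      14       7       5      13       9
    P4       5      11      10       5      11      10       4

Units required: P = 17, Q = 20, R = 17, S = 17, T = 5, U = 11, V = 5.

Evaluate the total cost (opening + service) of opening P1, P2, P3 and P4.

Each office is assigned to its cheapest site among the open ones.
{P1, P2, P3, P4}: P→P3 4·17=68, Q→P1 3·20=60, R→P1 5·17=85, S→P2 2·17=34, T→P3 5·5=25, U→P1 3·11=33, V→P1 2·5=10. Service 315; fixed 170; total 485.

Total cost: 485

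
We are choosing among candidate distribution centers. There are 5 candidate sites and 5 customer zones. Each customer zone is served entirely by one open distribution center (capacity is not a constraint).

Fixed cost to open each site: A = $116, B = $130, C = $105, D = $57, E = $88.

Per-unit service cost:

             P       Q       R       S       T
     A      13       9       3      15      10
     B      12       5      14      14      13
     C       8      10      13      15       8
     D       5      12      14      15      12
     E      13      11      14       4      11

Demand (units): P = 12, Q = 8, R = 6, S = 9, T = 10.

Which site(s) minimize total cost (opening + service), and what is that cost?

Open D and E; minimum total cost 523.

For any fixed open set, each customer zone goes to its cheapest open site; total = fixed + service.
{D, E}: P→D 5·12=60, Q→E 11·8=88, R→D 14·6=84, S→E 4·9=36, T→E 11·10=110. Service 378; fixed 145; total 523.
{A, D, E}: P→D 5·12=60, Q→A 9·8=72, R→A 3·6=18, S→E 4·9=36, T→A 10·10=100. Service 286; fixed 261; total 547.
{D}: P→D 5·12=60, Q→D 12·8=96, R→D 14·6=84, S→D 15·9=135, T→D 12·10=120. Service 495; fixed 57; total 552.
{A, B, C, D, E}: P→D 5·12=60, Q→B 5·8=40, R→A 3·6=18, S→E 4·9=36, T→C 8·10=80. Service 234; fixed 496; total 730.
No other subset beats 523.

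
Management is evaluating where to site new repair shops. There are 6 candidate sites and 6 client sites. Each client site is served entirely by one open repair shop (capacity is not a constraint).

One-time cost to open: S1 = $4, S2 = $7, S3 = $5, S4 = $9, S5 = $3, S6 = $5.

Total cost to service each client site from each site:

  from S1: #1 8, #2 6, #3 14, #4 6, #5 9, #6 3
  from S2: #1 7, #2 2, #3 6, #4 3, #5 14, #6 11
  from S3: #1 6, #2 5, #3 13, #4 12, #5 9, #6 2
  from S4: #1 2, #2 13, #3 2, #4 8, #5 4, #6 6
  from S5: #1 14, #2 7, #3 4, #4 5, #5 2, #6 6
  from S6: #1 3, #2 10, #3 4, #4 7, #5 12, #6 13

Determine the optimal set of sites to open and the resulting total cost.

Open S3 and S5; minimum total cost 32.

For any fixed open set, each client site goes to its cheapest open site; total = fixed + service.
{S3, S5}: #1→S3 6, #2→S3 5, #3→S5 4, #4→S5 5, #5→S5 2, #6→S3 2. Service 24; fixed 8; total 32.
{S2, S3, S5}: #1→S3 6, #2→S2 2, #3→S5 4, #4→S2 3, #5→S5 2, #6→S3 2. Service 19; fixed 15; total 34.
{S2, S5}: service 24 + fixed 10 = 34
{S1, S2, S3, S4, S5, S6}: service 13 + fixed 33 = 46
No other subset beats 32.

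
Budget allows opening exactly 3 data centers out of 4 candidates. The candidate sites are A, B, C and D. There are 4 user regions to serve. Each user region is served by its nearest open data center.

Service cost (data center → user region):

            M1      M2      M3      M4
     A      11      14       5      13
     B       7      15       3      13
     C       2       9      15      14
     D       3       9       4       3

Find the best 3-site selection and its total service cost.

Choose B, C and D; total service cost 17.

With exactly 3 open, each user region uses its cheapest among the chosen.
{B, C, D}: M1→C 2, M2→C 9, M3→B 3, M4→D 3. Service cost 17.
{A, B, D}: service cost 18
{A, C, D}: service cost 18
Among all 4 size-3 choices, {B, C, D} is lowest.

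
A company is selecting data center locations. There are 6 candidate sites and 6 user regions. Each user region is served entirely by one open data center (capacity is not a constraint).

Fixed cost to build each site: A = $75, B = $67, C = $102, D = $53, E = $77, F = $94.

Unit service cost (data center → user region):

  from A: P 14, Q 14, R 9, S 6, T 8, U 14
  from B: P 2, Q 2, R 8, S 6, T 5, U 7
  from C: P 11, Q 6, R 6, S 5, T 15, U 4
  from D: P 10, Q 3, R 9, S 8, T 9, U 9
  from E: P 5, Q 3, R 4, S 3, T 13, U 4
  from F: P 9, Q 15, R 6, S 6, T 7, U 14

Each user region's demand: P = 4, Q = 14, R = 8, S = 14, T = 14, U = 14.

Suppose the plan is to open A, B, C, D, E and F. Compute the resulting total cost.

Total cost: 704

Each user region is assigned to its cheapest site among the open ones.
{A, B, C, D, E, F}: P→B 2·4=8, Q→B 2·14=28, R→E 4·8=32, S→E 3·14=42, T→B 5·14=70, U→C 4·14=56. Service 236; fixed 468; total 704.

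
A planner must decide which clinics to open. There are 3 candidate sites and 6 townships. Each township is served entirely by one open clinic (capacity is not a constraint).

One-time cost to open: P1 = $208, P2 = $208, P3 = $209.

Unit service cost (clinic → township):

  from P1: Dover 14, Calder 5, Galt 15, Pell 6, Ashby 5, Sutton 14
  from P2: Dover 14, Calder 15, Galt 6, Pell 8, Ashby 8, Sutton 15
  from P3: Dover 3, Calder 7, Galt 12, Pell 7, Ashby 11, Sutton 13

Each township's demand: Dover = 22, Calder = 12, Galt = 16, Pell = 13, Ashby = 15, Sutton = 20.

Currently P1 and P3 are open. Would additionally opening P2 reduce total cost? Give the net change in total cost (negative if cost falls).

No — net change +112 (cost rises by 112).

Current service cost with {P1, P3}: 731.
Adding P2: each township re-picks its cheapest; new service cost 635, saving 96.
Extra fixed cost: 208. Net change = 208 − 96 = 112.
(Totals: 1148 → 1260.)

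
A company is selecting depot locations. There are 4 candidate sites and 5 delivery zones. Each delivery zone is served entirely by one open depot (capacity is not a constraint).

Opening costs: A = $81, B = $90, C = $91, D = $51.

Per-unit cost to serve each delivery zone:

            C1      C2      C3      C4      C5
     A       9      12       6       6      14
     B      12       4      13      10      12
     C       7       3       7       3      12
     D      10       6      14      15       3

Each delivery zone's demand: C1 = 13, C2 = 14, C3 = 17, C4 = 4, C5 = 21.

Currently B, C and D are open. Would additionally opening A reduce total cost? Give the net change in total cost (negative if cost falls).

No — net change +64 (cost rises by 64).

Current service cost with {B, C, D}: 327.
Adding A: each delivery zone re-picks its cheapest; new service cost 310, saving 17.
Extra fixed cost: 81. Net change = 81 − 17 = 64.
(Totals: 559 → 623.)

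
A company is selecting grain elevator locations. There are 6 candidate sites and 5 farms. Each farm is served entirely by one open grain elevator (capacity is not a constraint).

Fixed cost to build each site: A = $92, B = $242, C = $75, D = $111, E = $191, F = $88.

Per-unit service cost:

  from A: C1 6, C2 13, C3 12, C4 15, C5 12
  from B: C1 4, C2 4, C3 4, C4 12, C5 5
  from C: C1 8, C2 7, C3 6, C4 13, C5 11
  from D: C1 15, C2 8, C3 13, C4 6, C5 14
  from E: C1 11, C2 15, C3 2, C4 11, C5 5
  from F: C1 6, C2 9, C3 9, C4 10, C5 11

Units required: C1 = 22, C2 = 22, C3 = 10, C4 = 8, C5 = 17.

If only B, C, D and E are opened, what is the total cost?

Each farm is assigned to its cheapest site among the open ones.
{B, C, D, E}: C1→B 4·22=88, C2→B 4·22=88, C3→E 2·10=20, C4→D 6·8=48, C5→B 5·17=85. Service 329; fixed 619; total 948.

Total cost: 948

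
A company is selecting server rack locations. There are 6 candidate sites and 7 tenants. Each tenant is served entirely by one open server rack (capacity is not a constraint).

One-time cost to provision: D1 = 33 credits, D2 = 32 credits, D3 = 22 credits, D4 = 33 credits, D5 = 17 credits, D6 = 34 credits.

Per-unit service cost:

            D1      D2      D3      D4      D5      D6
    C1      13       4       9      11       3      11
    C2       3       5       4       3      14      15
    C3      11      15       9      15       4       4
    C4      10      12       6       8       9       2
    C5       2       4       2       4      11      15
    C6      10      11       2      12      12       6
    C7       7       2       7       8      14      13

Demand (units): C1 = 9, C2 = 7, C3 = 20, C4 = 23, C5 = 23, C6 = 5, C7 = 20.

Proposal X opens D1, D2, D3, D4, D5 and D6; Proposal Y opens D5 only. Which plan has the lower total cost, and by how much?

Proposal X: {D1, D2, D3, D4, D5, D6}: C1→D5 3·9=27, C2→D1 3·7=21, C3→D5 4·20=80, C4→D6 2·23=46, C5→D1 2·23=46, C6→D3 2·5=10, C7→D2 2·20=40. Service 270; fixed 171; total 441.
Proposal Y: {D5}: C1→D5 3·9=27, C2→D5 14·7=98, C3→D5 4·20=80, C4→D5 9·23=207, C5→D5 11·23=253, C6→D5 12·5=60, C7→D5 14·20=280. Service 1005; fixed 17; total 1022.
Difference: |441 − 1022| = 581.

Proposal X is cheaper by 581.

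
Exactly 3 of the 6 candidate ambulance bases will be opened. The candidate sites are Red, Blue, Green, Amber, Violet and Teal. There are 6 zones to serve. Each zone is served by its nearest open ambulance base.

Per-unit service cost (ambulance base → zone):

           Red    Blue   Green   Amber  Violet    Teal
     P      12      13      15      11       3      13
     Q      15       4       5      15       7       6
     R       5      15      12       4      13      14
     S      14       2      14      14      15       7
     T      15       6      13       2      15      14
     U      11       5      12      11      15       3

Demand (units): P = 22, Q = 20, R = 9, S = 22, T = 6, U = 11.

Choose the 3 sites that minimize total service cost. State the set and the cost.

Choose Blue, Amber and Violet; total service cost 293.

With exactly 3 open, each zone uses its cheapest among the chosen.
{Blue, Amber, Violet}: P→Violet 3·22=66, Q→Blue 4·20=80, R→Amber 4·9=36, S→Blue 2·22=44, T→Amber 2·6=12, U→Blue 5·11=55. Service cost 293.
{Red, Blue, Violet}: service cost 326
{Blue, Violet, Teal}: service cost 376
Among all 20 size-3 choices, {Blue, Amber, Violet} is lowest.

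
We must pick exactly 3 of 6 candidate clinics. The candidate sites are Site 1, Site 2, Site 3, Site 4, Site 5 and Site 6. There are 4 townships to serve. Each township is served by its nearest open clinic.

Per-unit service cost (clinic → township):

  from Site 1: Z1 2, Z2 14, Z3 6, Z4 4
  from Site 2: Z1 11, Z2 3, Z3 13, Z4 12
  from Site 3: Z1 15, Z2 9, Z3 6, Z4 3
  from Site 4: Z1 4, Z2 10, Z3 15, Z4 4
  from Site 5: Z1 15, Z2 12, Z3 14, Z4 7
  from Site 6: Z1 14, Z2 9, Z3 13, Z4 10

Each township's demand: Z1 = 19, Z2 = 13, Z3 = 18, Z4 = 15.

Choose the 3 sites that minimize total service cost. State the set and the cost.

Choose Site 1, Site 2 and Site 3; total service cost 230.

With exactly 3 open, each township uses its cheapest among the chosen.
{Site 1, Site 2, Site 3}: Z1→Site 1 2·19=38, Z2→Site 2 3·13=39, Z3→Site 1 6·18=108, Z4→Site 3 3·15=45. Service cost 230.
{Site 1, Site 2, Site 4}: service cost 245
{Site 1, Site 2, Site 5}: service cost 245
Among all 20 size-3 choices, {Site 1, Site 2, Site 3} is lowest.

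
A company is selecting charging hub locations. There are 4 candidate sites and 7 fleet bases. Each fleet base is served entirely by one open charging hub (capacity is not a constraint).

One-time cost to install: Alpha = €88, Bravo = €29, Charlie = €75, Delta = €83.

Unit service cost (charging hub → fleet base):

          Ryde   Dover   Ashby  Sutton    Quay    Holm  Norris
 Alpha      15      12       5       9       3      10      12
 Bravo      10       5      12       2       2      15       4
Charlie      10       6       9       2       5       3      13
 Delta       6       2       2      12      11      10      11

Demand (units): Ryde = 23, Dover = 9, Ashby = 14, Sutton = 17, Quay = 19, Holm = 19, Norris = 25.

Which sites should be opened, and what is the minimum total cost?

Open Bravo, Charlie and Delta; minimum total cost 600.

For any fixed open set, each fleet base goes to its cheapest open site; total = fixed + service.
{Bravo, Charlie, Delta}: Ryde→Delta 6·23=138, Dover→Delta 2·9=18, Ashby→Delta 2·14=28, Sutton→Bravo 2·17=34, Quay→Bravo 2·19=38, Holm→Charlie 3·19=57, Norris→Bravo 4·25=100. Service 413; fixed 187; total 600.
{Bravo, Delta}: Ryde→Delta 6·23=138, Dover→Delta 2·9=18, Ashby→Delta 2·14=28, Sutton→Bravo 2·17=34, Quay→Bravo 2·19=38, Holm→Delta 10·19=190, Norris→Bravo 4·25=100. Service 546; fixed 112; total 658.
{Alpha, Bravo, Charlie, Delta}: service 413 + fixed 275 = 688
{Bravo}: Ryde→Bravo 10·23=230, Dover→Bravo 5·9=45, Ashby→Bravo 12·14=168, Sutton→Bravo 2·17=34, Quay→Bravo 2·19=38, Holm→Bravo 15·19=285, Norris→Bravo 4·25=100. Service 900; fixed 29; total 929.
No other subset beats 600.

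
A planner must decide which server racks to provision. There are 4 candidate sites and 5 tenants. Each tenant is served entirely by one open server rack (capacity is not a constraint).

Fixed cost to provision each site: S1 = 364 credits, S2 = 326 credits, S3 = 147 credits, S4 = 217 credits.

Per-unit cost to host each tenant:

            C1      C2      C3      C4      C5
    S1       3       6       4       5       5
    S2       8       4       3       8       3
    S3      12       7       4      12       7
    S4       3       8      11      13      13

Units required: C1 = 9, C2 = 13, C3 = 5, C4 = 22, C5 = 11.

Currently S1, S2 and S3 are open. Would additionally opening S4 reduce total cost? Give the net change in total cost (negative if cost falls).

Current service cost with {S1, S2, S3}: 237.
Adding S4: each tenant re-picks its cheapest; new service cost 237, saving 0.
Extra fixed cost: 217. Net change = 217 − 0 = 217.
(Totals: 1074 → 1291.)

No — net change +217 (cost rises by 217).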